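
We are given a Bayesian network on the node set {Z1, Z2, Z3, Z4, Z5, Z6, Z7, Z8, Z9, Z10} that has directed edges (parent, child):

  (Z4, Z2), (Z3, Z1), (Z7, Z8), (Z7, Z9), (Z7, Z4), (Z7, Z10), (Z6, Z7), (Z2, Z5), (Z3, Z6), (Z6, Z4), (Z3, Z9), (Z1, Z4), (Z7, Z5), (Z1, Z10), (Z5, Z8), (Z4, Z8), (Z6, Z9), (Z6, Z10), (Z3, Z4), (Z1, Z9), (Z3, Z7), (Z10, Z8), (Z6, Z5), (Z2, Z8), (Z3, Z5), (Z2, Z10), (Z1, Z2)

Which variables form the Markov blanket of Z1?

{Z2, Z3, Z4, Z6, Z7, Z9, Z10}

Z1 has parent Z3.
Z1 has children Z2, Z4, Z9, Z10.
For each child, the remaining parents (spouses of Z1):
  parents(Z4) \ {Z1} = {Z3, Z6, Z7}.
  Z2 also has parent Z4.
  Z10 also has parents Z2, Z6, Z7.
  parents(Z9) \ {Z1} = {Z3, Z6, Z7}.
So the Markov blanket of Z1 is {Z2, Z3, Z4, Z6, Z7, Z9, Z10}.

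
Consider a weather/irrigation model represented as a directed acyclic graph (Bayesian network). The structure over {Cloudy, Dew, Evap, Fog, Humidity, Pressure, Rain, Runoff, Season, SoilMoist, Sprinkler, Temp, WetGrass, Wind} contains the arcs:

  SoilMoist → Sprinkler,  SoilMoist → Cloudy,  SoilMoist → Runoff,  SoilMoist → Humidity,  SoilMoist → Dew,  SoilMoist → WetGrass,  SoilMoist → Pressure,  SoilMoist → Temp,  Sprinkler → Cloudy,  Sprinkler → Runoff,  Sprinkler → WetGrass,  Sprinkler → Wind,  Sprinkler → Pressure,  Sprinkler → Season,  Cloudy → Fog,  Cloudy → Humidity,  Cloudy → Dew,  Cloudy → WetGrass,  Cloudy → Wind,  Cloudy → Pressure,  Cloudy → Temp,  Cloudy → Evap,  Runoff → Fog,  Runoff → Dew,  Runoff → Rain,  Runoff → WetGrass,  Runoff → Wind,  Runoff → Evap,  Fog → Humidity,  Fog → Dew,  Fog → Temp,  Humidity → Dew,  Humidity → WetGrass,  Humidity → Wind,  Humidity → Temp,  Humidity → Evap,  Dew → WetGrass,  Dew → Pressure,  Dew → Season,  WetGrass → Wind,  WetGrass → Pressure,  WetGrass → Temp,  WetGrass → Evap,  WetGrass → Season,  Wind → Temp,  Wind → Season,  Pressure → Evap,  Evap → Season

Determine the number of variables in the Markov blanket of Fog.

8

Fog's children: Dew, Humidity, Temp.
Fog's parents: Cloudy, Runoff.
For each child, the remaining parents (spouses of Fog):
  Humidity also has parents Cloudy, SoilMoist.
  Dew's other parents are Cloudy, Humidity, Runoff, SoilMoist.
  parents(Temp) \ {Fog} = {Cloudy, Humidity, SoilMoist, WetGrass, Wind}.
MB(Fog) = {Cloudy, Dew, Humidity, Runoff, SoilMoist, Temp, WetGrass, Wind}, which has 8 nodes.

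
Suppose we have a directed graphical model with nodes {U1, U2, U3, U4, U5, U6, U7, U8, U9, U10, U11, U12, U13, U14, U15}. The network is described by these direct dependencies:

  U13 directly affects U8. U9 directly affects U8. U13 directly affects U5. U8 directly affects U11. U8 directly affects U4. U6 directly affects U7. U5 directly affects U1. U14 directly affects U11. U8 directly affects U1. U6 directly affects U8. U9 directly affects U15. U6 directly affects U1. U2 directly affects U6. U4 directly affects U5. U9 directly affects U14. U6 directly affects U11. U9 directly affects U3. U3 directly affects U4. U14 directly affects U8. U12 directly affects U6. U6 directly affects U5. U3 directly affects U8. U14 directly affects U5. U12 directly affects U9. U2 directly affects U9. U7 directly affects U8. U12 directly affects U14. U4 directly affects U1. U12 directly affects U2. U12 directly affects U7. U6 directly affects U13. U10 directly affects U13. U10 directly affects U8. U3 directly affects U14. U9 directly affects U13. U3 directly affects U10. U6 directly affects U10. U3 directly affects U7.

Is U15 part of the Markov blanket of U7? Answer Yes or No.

No

U7's parents: U3, U6, U12.
U7 has child U8.
Parents of each child, excluding U7:
  U8 also has parents U3, U6, U9, U10, U13, U14.
MB(U7) = {U3, U6, U8, U9, U10, U12, U13, U14}; U15 is not in this set.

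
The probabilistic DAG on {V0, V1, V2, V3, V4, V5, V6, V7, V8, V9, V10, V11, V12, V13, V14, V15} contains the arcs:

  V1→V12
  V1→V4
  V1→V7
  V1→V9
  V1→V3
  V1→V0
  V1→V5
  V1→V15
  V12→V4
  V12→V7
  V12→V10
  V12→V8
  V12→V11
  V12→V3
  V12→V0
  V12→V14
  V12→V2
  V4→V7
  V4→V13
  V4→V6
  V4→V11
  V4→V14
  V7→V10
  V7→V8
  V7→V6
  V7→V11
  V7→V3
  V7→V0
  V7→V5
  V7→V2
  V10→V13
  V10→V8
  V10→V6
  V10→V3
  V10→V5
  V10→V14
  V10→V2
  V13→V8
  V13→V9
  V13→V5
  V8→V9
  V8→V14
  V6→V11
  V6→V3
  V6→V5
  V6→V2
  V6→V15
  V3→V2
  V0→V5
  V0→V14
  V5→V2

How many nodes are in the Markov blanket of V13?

10

Children of V13: V5, V8, V9.
V13's parents: V4, V10.
Parents of each child, excluding V13:
  V8's other parents are V7, V10, V12.
  V9's other parents are V1, V8.
  V5's other parents are V0, V1, V6, V7, V10.
MB(V13) = {V0, V1, V4, V5, V6, V7, V8, V9, V10, V12}, which has 10 nodes.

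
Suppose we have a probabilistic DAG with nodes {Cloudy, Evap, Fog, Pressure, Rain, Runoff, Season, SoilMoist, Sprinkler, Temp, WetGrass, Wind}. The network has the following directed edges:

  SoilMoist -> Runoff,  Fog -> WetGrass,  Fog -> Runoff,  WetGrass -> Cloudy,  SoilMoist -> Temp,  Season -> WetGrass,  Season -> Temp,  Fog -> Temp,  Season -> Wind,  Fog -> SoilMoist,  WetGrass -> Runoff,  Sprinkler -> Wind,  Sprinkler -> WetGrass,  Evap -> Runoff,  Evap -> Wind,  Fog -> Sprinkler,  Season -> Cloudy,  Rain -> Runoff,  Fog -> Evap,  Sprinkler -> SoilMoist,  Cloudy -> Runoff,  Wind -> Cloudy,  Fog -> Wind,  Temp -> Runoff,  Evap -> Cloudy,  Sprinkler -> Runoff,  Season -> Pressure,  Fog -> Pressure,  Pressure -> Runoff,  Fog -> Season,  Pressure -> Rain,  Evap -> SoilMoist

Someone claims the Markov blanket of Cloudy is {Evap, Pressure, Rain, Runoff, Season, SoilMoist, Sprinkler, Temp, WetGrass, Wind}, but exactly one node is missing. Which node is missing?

Recall MB(v) = parents ∪ children ∪ spouses, where spouses are the other parents of v's children.
Cloudy has parents Evap, Season, WetGrass, Wind.
Cloudy's children: Runoff.
Other parents of Cloudy's children:
  Runoff's other parents are Evap, Fog, Pressure, Rain, SoilMoist, Sprinkler, Temp, WetGrass.
MB(Cloudy) = {Evap, Fog, Pressure, Rain, Runoff, Season, SoilMoist, Sprinkler, Temp, WetGrass, Wind}.
Comparing with the claimed set, Fog is missing.

Fog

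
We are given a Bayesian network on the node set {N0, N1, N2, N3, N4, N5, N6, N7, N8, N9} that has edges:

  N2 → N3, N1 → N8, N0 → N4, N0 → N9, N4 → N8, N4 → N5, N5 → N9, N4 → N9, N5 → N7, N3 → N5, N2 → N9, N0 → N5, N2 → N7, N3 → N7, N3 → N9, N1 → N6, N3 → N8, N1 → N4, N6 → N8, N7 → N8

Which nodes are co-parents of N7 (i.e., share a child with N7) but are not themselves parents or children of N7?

{N1, N4, N6}

Children of N7: N8.
  N8 also has parents N1, N3, N4, N6.
Excluding nodes already adjacent to N7 (N2, N3, N5, N8), the co-parent-only contribution is {N1, N4, N6}.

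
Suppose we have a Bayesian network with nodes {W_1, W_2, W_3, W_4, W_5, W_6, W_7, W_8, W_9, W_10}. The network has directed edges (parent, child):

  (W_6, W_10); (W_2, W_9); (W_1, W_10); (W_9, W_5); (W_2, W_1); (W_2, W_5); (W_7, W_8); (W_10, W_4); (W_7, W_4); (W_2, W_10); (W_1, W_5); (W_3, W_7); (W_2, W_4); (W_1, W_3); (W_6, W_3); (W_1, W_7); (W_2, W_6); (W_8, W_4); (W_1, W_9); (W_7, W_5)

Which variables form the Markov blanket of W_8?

Ch(W_8) = {W_4}.
Parents of W_8: W_7.
For each child, the remaining parents (spouses of W_8):
  W_4 also has parents W_2, W_7, W_10.
Union: {W_7} ∪ {W_4} ∪ {W_2, W_7, W_10} = {W_2, W_4, W_7, W_10}.

{W_2, W_4, W_7, W_10}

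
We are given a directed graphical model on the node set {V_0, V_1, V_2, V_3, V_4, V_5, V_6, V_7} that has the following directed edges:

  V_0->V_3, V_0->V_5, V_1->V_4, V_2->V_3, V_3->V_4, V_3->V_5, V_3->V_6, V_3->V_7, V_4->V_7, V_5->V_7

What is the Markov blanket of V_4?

V_4's parents: V_1, V_3.
Children of V_4: V_7.
Co-parents of V_4 (other parents of its children):
  V_7: V_3, V_5
MB(V_4) = {V_1, V_3, V_5, V_7}.

{V_1, V_3, V_5, V_7}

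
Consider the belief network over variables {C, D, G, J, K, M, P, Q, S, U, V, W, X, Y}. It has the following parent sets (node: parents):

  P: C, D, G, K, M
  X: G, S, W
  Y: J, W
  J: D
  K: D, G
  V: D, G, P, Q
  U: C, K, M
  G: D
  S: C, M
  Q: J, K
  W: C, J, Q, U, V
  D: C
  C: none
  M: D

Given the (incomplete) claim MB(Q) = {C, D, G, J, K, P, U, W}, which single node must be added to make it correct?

Q has parents J, K.
Q's children: V, W.
Co-parents of Q (other parents of its children):
  V: D, G, P
  W: C, J, U, V
MB(Q) = {C, D, G, J, K, P, U, V, W}.
Comparing with the claimed set, V is missing.

V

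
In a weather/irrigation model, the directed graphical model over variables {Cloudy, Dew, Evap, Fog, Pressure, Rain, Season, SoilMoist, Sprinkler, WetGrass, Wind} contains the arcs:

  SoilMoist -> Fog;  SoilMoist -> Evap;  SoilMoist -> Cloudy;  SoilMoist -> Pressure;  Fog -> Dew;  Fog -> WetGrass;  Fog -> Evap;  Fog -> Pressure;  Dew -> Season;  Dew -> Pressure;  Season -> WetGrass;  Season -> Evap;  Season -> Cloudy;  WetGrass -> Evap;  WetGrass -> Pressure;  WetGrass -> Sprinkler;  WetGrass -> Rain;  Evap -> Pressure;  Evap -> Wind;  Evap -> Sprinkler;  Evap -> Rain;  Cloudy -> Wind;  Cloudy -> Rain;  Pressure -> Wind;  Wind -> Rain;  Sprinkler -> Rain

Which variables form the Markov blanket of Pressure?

A node's Markov blanket = Pa ∪ Ch ∪ (parents of Ch other than the node itself).
Pressure's parents: Dew, Evap, Fog, SoilMoist, WetGrass.
Ch(Pressure) = {Wind}.
Co-parents of Pressure (other parents of its children):
  parents(Wind) \ {Pressure} = {Cloudy, Evap}.
MB(Pressure) = {Cloudy, Dew, Evap, Fog, SoilMoist, WetGrass, Wind}.

{Cloudy, Dew, Evap, Fog, SoilMoist, WetGrass, Wind}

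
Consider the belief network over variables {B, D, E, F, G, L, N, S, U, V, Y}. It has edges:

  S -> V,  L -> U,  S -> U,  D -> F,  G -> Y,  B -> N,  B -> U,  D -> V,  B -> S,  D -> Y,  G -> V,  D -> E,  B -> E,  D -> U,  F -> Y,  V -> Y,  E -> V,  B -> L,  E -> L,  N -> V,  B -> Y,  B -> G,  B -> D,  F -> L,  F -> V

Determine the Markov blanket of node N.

{B, D, E, F, G, S, V}

Children of N: V.
Pa(N) = {B}.
Parents of each child, excluding N:
  V also has parents D, E, F, G, S.
Taking the union gives {B, D, E, F, G, S, V}.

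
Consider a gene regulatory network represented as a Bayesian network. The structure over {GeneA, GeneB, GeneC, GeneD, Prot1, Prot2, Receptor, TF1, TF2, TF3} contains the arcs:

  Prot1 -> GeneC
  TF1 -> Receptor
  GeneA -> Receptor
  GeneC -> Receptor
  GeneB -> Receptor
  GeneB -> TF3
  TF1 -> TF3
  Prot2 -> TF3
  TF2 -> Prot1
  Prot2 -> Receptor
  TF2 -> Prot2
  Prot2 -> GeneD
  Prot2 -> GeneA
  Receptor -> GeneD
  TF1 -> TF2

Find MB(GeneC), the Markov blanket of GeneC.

The Markov blanket of a node is its parents, its children, and the other parents of its children.
Pa(GeneC) = {Prot1}.
Ch(GeneC) = {Receptor}.
Parents of each child, excluding GeneC:
  Receptor's other parents are GeneA, GeneB, Prot2, TF1.
MB(GeneC) = {GeneA, GeneB, Prot1, Prot2, Receptor, TF1}.

{GeneA, GeneB, Prot1, Prot2, Receptor, TF1}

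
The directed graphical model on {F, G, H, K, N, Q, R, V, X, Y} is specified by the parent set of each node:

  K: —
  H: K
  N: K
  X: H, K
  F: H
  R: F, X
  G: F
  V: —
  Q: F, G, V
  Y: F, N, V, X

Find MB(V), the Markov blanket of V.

Recall MB(v) = parents ∪ children ∪ spouses, where spouses are the other parents of v's children.
Parents of V: none.
Children of V: Q, Y.
For each child, the remaining parents (spouses of V):
  Q's other parents are F, G.
  Y's other parents are F, N, X.
So the Markov blanket of V is {F, G, N, Q, X, Y}.

{F, G, N, Q, X, Y}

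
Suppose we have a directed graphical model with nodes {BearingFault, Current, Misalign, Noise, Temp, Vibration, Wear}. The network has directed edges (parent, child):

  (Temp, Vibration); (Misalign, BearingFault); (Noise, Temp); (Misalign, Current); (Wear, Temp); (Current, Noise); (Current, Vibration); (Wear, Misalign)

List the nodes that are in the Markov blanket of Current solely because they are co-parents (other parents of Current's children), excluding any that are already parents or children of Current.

{Temp}

Children of Current: Noise, Vibration.
  Noise: no additional parents.
  Vibration's other parent is Temp.
Excluding nodes already adjacent to Current (Misalign, Noise, Vibration), the co-parent-only contribution is {Temp}.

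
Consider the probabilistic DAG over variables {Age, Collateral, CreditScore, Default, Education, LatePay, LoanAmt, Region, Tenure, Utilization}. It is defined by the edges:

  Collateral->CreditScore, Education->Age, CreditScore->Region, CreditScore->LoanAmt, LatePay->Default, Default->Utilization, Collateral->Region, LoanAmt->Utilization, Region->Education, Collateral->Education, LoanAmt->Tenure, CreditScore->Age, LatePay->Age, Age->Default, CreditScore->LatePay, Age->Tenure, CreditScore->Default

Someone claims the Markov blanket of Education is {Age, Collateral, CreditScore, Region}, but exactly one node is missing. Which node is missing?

LatePay

By definition, MB(Education) is built from Education's parents, Education's children, and the co-parents of Education.
Education's parents: Collateral, Region.
Education has child Age.
Co-parents of Education (other parents of its children):
  Age: CreditScore, LatePay
MB(Education) = {Age, Collateral, CreditScore, LatePay, Region}.
Comparing with the claimed set, LatePay is missing.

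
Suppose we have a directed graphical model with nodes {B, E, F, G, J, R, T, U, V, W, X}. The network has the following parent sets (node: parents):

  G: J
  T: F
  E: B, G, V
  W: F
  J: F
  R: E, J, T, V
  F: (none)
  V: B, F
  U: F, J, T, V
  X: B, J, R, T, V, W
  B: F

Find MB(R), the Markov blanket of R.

{B, E, J, T, V, W, X}

The Markov blanket of a node is its parents, its children, and the other parents of its children.
R has child X.
R has parents E, J, T, V.
Co-parents of R (other parents of its children):
  X's other parents are B, J, T, V, W.
Taking the union gives {B, E, J, T, V, W, X}.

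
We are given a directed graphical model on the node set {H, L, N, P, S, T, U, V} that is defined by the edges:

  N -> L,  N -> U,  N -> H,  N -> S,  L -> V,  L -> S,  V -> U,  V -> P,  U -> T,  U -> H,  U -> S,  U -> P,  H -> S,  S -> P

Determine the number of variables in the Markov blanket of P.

P has parents S, U, V.
P's children: none.
With no children, P has no spouses; the co-parent set is empty.
MB(P) = {S, U, V}, which has 3 nodes.

3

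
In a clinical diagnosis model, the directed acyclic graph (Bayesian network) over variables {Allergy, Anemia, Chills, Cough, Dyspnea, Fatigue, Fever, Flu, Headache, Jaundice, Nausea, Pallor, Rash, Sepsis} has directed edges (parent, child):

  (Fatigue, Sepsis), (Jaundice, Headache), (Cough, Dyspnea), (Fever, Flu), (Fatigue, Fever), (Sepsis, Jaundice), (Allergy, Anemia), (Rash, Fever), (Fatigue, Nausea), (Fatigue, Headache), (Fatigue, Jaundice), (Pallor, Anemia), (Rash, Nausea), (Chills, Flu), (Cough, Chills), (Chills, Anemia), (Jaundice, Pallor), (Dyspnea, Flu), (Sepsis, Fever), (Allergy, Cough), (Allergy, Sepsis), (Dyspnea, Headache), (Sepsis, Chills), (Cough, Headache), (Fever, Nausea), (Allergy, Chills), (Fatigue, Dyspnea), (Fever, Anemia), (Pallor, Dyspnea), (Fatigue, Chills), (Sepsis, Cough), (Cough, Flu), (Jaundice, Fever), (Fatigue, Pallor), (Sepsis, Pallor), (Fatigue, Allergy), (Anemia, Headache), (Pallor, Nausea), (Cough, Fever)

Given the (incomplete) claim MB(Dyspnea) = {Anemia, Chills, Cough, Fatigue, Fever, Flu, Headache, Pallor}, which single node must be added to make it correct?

Children of Dyspnea: Flu, Headache.
Dyspnea has parents Cough, Fatigue, Pallor.
Other parents of Dyspnea's children:
  parents(Flu) \ {Dyspnea} = {Chills, Cough, Fever}.
  Headache also has parents Anemia, Cough, Fatigue, Jaundice.
MB(Dyspnea) = {Anemia, Chills, Cough, Fatigue, Fever, Flu, Headache, Jaundice, Pallor}.
Comparing with the claimed set, Jaundice is missing.

Jaundice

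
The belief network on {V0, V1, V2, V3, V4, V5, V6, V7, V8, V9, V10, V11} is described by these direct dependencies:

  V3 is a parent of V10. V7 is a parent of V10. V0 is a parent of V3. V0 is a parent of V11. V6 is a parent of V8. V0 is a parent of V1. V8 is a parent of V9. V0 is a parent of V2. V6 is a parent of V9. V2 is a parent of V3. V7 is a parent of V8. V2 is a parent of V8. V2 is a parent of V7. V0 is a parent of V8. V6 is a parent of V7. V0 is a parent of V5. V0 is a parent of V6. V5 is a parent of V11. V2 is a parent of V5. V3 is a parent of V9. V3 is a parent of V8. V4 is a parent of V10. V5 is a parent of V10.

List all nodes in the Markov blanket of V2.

{V0, V3, V5, V6, V7, V8}

Recall MB(v) = parents ∪ children ∪ spouses, where spouses are the other parents of v's children.
V2's parents: V0.
V2 has children V3, V5, V7, V8.
Co-parents of V2 (other parents of its children):
  V3's other parent is V0.
  parents(V5) \ {V2} = {V0}.
  V7's other parent is V6.
  V8's other parents are V0, V3, V6, V7.
So the Markov blanket of V2 is {V0, V3, V5, V6, V7, V8}.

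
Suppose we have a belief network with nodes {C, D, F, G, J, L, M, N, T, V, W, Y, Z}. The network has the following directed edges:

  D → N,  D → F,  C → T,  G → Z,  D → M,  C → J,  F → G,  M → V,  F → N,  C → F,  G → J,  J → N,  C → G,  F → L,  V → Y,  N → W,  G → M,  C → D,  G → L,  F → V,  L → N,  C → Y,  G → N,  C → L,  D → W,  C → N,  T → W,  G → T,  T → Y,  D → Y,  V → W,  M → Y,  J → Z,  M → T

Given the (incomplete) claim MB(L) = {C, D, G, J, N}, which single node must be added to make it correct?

Pa(L) = {C, F, G}.
L's children: N.
Parents of each child, excluding L:
  N: C, D, F, G, J
MB(L) = {C, D, F, G, J, N}.
Comparing with the claimed set, F is missing.

F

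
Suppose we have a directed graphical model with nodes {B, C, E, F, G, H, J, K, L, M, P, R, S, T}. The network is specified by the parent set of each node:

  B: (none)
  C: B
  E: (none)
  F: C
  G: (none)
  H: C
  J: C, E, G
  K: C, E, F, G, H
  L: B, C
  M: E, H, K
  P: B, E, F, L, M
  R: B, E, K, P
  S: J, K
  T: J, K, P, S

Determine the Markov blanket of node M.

{B, E, F, H, K, L, P}

Recall MB(v) = parents ∪ children ∪ spouses, where spouses are the other parents of v's children.
Parents of M: E, H, K.
Ch(M) = {P}.
Co-parents of M (other parents of its children):
  P also has parents B, E, F, L.
MB(M) = {B, E, F, H, K, L, P}.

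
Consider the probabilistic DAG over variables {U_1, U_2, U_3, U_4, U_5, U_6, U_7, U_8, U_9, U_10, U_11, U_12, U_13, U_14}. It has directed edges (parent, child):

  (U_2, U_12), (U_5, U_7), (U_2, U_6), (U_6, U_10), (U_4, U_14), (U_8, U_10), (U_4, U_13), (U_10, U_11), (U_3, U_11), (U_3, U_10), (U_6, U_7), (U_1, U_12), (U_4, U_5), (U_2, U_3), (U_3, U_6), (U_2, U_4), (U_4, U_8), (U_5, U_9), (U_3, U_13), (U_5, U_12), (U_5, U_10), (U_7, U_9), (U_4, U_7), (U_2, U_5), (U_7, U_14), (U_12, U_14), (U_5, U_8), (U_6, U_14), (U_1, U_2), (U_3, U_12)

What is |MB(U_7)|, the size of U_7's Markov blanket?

6

By definition, MB(U_7) is built from U_7's parents, U_7's children, and the co-parents of U_7.
Parents of U_7: U_4, U_5, U_6.
Children of U_7: U_9, U_14.
Other parents of U_7's children:
  U_9 also has parent U_5.
  parents(U_14) \ {U_7} = {U_4, U_6, U_12}.
MB(U_7) = {U_4, U_5, U_6, U_9, U_12, U_14}, which has 6 nodes.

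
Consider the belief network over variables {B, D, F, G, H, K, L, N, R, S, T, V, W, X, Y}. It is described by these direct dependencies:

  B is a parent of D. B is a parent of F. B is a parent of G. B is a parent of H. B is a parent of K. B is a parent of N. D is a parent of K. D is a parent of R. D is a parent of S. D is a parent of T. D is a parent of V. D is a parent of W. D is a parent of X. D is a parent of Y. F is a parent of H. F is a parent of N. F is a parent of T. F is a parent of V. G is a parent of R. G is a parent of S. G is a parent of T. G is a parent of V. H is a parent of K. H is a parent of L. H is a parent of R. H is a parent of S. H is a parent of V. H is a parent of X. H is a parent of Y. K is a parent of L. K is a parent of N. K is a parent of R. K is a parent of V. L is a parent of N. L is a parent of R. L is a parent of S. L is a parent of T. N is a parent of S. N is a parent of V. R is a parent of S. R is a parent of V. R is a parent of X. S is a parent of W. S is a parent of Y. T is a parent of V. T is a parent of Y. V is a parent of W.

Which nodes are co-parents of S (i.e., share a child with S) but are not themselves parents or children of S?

Children of S: W, Y.
  W: D, V
  Y: D, H, T
Excluding nodes already adjacent to S (D, G, H, L, N, R, W, Y), the co-parent-only contribution is {T, V}.

{T, V}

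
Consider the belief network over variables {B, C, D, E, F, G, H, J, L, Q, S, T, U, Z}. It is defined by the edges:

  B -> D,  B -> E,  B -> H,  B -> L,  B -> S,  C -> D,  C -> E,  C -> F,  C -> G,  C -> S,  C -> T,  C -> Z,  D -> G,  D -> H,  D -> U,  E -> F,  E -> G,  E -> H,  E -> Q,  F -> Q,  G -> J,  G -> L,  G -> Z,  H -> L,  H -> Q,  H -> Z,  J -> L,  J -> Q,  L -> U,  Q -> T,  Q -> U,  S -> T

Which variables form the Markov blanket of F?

F has parents C, E.
F's children: Q.
For each child, the remaining parents (spouses of F):
  Q: E, H, J
MB(F) = {C, E, H, J, Q}.

{C, E, H, J, Q}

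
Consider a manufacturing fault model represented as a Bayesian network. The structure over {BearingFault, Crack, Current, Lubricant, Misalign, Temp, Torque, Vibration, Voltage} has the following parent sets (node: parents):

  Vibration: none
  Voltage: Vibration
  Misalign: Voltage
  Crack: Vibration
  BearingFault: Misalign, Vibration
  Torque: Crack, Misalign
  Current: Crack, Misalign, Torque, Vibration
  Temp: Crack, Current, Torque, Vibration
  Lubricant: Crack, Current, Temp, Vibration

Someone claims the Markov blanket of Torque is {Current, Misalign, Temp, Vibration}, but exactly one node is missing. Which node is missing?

Crack

By definition, MB(Torque) is built from Torque's parents, Torque's children, and the co-parents of Torque.
Pa(Torque) = {Crack, Misalign}.
Children of Torque: Current, Temp.
Co-parents of Torque (other parents of its children):
  Current's other parents are Crack, Misalign, Vibration.
  Temp also has parents Crack, Current, Vibration.
MB(Torque) = {Crack, Current, Misalign, Temp, Vibration}.
Comparing with the claimed set, Crack is missing.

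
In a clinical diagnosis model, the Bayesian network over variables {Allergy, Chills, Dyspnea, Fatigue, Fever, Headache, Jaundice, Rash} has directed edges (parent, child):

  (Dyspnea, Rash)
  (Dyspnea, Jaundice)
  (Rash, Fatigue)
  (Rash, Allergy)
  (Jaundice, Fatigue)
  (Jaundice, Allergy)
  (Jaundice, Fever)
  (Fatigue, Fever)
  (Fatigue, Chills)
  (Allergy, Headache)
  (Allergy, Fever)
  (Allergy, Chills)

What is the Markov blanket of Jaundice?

{Allergy, Dyspnea, Fatigue, Fever, Rash}

Parents of Jaundice: Dyspnea.
Jaundice has children Allergy, Fatigue, Fever.
Co-parents of Jaundice (other parents of its children):
  parents(Fatigue) \ {Jaundice} = {Rash}.
  parents(Allergy) \ {Jaundice} = {Rash}.
  Fever also has parents Allergy, Fatigue.
MB(Jaundice) = {Allergy, Dyspnea, Fatigue, Fever, Rash}.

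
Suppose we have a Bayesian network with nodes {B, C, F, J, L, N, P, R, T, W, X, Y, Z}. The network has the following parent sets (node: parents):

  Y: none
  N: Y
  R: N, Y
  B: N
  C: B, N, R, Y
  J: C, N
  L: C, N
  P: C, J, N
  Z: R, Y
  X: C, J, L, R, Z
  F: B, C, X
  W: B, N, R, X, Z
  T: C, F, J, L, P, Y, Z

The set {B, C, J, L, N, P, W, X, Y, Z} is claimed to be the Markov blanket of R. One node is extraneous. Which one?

P

R's children: C, W, X, Z.
R's parents: N, Y.
Co-parents of R (other parents of its children):
  C: B, N, Y
  Z: Y
  X: C, J, L, Z
  W: B, N, X, Z
MB(R) = {B, C, J, L, N, W, X, Y, Z}.
P is neither a parent, child, nor co-parent of R, so it does not belong.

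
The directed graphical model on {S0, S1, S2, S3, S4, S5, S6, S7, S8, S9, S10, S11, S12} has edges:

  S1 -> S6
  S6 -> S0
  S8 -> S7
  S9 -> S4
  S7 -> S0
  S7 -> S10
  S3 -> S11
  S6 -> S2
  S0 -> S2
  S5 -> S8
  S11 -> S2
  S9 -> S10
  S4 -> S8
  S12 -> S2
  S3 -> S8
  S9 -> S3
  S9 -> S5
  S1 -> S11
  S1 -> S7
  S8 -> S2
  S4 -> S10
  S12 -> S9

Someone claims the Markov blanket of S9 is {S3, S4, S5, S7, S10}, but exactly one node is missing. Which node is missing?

S12

By definition, MB(S9) is built from S9's parents, S9's children, and the co-parents of S9.
Pa(S9) = {S12}.
S9's children: S3, S4, S5, S10.
Co-parents of S9 (other parents of its children):
  S3: no additional parents.
  S4 has no other parent.
  S5: no additional parents.
  parents(S10) \ {S9} = {S4, S7}.
MB(S9) = {S3, S4, S5, S7, S10, S12}.
Comparing with the claimed set, S12 is missing.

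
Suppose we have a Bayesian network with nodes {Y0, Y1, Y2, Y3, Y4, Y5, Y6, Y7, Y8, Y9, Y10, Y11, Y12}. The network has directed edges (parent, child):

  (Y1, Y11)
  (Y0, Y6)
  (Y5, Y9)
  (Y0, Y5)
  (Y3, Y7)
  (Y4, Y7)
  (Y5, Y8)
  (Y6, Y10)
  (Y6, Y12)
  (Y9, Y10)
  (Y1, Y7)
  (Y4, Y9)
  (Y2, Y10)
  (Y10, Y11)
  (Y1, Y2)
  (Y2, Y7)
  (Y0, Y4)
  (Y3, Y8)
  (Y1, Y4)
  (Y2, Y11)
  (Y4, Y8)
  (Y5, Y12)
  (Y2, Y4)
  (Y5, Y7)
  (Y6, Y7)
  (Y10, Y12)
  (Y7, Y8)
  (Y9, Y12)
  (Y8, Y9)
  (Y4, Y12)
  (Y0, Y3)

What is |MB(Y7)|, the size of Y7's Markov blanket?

7

A node's Markov blanket = Pa ∪ Ch ∪ (parents of Ch other than the node itself).
Parents of Y7: Y1, Y2, Y3, Y4, Y5, Y6.
Children of Y7: Y8.
For each child, the remaining parents (spouses of Y7):
  parents(Y8) \ {Y7} = {Y3, Y4, Y5}.
MB(Y7) = {Y1, Y2, Y3, Y4, Y5, Y6, Y8}, which has 7 nodes.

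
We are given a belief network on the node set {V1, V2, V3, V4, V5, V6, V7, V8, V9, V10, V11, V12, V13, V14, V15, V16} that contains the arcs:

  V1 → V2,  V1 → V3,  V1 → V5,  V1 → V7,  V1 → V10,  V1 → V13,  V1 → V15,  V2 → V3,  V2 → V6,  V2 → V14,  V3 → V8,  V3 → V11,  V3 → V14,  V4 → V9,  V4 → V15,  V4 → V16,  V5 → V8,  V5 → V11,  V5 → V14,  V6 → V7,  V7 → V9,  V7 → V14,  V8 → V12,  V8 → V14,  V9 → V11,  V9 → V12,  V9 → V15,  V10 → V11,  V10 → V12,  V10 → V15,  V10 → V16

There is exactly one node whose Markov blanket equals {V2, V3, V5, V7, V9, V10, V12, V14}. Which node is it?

The target node must have every member of {V2, V3, V5, V7, V9, V10, V12, V14} as a parent, child, or co-parent, and no others.
Parents of V8: V3, V5; children: V12, V14; co-parents: V2, V3, V5, V7, V9, V10.
These exactly cover the given set, so the node is V8.

V8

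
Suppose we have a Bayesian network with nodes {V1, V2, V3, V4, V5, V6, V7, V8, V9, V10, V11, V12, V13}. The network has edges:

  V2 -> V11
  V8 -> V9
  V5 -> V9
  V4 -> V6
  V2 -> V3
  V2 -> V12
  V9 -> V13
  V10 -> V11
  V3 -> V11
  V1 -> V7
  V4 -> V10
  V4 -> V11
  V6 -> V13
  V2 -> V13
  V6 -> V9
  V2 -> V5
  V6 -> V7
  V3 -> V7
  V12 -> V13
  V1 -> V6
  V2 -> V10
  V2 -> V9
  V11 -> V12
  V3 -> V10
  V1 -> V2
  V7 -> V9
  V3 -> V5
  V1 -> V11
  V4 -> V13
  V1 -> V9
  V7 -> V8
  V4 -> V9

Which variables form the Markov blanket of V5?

Recall MB(v) = parents ∪ children ∪ spouses, where spouses are the other parents of v's children.
Parents of V5: V2, V3.
V5 has child V9.
Other parents of V5's children:
  V9 also has parents V1, V2, V4, V6, V7, V8.
MB(V5) = {V1, V2, V3, V4, V6, V7, V8, V9}.

{V1, V2, V3, V4, V6, V7, V8, V9}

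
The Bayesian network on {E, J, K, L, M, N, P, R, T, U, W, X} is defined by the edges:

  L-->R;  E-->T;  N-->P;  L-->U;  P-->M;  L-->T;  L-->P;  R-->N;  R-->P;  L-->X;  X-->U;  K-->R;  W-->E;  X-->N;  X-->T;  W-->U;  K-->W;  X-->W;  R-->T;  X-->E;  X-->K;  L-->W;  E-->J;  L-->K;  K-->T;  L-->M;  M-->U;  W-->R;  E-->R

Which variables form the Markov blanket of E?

{J, K, L, R, T, W, X}

By definition, MB(E) is built from E's parents, E's children, and the co-parents of E.
Pa(E) = {W, X}.
Children of E: J, R, T.
For each child, the remaining parents (spouses of E):
  parents(R) \ {E} = {K, L, W}.
  J: no additional parents.
  T also has parents K, L, R, X.
Union: {W, X} ∪ {J, R, T} ∪ {K, L, R, W, X} = {J, K, L, R, T, W, X}.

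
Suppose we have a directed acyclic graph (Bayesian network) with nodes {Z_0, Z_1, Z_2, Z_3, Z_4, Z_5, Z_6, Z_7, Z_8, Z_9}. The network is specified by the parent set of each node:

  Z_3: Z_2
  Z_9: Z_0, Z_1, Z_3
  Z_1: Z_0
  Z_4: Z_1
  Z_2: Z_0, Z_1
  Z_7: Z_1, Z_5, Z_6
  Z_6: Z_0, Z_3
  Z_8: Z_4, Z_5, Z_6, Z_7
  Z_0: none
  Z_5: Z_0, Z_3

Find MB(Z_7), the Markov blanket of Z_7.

Recall MB(v) = parents ∪ children ∪ spouses, where spouses are the other parents of v's children.
Z_7's children: Z_8.
Z_7 has parents Z_1, Z_5, Z_6.
Other parents of Z_7's children:
  Z_8 also has parents Z_4, Z_5, Z_6.
Taking the union gives {Z_1, Z_4, Z_5, Z_6, Z_8}.

{Z_1, Z_4, Z_5, Z_6, Z_8}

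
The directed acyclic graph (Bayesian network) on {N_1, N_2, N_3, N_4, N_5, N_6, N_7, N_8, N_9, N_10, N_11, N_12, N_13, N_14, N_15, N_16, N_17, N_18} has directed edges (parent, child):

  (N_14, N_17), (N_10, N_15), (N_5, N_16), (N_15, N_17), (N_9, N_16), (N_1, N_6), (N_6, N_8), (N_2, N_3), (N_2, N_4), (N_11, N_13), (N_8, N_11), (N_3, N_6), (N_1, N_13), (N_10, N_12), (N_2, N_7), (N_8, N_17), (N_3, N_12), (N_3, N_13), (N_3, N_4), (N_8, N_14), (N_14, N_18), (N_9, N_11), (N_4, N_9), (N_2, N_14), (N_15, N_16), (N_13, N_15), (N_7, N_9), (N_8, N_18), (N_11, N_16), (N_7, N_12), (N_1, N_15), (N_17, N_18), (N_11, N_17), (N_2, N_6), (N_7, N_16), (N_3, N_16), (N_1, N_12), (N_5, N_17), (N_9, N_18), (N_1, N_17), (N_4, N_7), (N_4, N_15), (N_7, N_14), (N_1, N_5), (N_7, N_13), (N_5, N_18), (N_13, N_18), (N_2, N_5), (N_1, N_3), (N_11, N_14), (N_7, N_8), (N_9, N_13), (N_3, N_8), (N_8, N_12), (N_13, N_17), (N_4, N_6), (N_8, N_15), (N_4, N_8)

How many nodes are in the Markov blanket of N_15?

13

Pa(N_15) = {N_1, N_4, N_8, N_10, N_13}.
N_15's children: N_16, N_17.
Parents of each child, excluding N_15:
  N_16: N_3, N_5, N_7, N_9, N_11
  N_17: N_1, N_5, N_8, N_11, N_13, N_14
MB(N_15) = {N_1, N_3, N_4, N_5, N_7, N_8, N_9, N_10, N_11, N_13, N_14, N_16, N_17}, which has 13 nodes.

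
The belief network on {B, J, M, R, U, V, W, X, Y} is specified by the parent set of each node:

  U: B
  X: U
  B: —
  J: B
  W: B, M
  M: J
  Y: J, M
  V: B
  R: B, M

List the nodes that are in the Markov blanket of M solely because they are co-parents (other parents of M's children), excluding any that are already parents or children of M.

{B}

Children of M: R, W, Y.
  R also has parent B.
  W also has parent B.
  Y's other parent is J.
Excluding nodes already adjacent to M (J, R, W, Y), the co-parent-only contribution is {B}.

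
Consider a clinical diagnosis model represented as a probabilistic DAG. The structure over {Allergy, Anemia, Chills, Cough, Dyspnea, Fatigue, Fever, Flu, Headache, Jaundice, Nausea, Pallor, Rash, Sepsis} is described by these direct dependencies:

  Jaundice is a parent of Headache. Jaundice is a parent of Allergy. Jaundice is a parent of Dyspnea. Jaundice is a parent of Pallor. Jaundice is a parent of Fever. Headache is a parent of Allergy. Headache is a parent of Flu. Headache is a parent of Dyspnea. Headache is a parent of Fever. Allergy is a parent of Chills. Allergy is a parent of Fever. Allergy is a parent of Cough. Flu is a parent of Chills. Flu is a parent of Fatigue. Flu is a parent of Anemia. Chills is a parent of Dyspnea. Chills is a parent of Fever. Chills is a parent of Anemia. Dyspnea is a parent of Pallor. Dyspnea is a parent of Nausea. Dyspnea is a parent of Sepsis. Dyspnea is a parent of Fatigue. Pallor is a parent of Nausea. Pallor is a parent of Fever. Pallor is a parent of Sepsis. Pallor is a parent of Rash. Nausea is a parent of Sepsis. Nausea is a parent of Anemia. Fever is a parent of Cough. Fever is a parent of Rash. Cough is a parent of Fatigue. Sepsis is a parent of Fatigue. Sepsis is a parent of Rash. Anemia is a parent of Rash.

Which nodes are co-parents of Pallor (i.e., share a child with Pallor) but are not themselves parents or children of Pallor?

{Allergy, Anemia, Chills, Headache}

Children of Pallor: Fever, Nausea, Rash, Sepsis.
  parents(Nausea) \ {Pallor} = {Dyspnea}.
  Fever's other parents are Allergy, Chills, Headache, Jaundice.
  Sepsis's other parents are Dyspnea, Nausea.
  Rash also has parents Anemia, Fever, Sepsis.
Excluding nodes already adjacent to Pallor (Dyspnea, Fever, Jaundice, Nausea, Rash, Sepsis), the co-parent-only contribution is {Allergy, Anemia, Chills, Headache}.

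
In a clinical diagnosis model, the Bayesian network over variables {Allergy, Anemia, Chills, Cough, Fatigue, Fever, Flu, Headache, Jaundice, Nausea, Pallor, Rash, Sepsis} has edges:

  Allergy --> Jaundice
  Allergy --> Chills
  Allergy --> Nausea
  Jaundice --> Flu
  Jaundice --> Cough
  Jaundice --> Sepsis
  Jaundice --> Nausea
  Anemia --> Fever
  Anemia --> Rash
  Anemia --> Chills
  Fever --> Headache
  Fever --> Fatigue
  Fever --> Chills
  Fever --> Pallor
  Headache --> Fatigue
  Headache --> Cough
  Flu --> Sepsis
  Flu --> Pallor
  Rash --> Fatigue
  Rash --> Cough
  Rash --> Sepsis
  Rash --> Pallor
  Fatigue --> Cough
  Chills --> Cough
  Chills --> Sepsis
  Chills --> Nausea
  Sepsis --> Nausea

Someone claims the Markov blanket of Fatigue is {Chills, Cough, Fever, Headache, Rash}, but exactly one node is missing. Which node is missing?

Jaundice

Ch(Fatigue) = {Cough}.
Pa(Fatigue) = {Fever, Headache, Rash}.
For each child, the remaining parents (spouses of Fatigue):
  Cough: Chills, Headache, Jaundice, Rash
MB(Fatigue) = {Chills, Cough, Fever, Headache, Jaundice, Rash}.
Comparing with the claimed set, Jaundice is missing.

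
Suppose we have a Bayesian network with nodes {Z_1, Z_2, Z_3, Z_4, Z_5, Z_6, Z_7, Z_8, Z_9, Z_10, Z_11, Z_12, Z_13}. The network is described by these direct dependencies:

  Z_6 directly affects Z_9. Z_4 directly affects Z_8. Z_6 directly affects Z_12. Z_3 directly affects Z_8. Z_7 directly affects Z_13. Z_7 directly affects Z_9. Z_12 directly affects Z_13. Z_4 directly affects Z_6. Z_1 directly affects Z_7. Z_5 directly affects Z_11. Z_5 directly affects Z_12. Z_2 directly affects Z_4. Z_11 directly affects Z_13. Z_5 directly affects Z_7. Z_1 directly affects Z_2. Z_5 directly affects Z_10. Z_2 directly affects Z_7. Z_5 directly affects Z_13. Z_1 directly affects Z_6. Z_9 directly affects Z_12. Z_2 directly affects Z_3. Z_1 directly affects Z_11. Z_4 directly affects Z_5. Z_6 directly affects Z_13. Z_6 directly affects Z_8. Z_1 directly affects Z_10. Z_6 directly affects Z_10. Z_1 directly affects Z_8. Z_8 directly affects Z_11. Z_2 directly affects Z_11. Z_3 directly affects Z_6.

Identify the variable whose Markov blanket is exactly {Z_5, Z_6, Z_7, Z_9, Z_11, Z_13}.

The target node must have every member of {Z_5, Z_6, Z_7, Z_9, Z_11, Z_13} as a parent, child, or co-parent, and no others.
Parents of Z_12: Z_5, Z_6, Z_9; children: Z_13; co-parents: Z_5, Z_6, Z_7, Z_11.
These exactly cover the given set, so the node is Z_12.

Z_12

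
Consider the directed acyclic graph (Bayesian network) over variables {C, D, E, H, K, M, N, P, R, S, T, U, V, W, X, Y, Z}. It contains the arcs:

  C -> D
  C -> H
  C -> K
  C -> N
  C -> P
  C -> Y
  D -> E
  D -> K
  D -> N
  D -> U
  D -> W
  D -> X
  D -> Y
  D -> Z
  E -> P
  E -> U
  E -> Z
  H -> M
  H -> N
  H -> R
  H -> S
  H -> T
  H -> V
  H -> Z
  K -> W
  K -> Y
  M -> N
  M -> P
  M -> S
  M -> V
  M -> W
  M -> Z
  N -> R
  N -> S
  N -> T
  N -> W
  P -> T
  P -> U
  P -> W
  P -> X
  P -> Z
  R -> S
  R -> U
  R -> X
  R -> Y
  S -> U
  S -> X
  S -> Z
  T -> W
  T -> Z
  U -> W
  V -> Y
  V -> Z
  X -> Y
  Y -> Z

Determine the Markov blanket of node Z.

A node's Markov blanket = Pa ∪ Ch ∪ (parents of Ch other than the node itself).
Z has no children.
Pa(Z) = {D, E, H, M, P, S, T, V, Y}.
With no children, Z has no spouses; the co-parent set is empty.
MB(Z) = {D, E, H, M, P, S, T, V, Y}.

{D, E, H, M, P, S, T, V, Y}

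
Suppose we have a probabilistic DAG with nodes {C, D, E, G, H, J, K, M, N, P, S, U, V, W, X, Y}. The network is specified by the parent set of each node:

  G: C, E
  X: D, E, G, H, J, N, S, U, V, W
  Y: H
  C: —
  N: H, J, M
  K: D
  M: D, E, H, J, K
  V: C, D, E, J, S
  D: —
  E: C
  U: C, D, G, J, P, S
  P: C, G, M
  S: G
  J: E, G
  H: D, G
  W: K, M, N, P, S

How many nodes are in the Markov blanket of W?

Recall MB(v) = parents ∪ children ∪ spouses, where spouses are the other parents of v's children.
W has parents K, M, N, P, S.
W's children: X.
Parents of each child, excluding W:
  parents(X) \ {W} = {D, E, G, H, J, N, S, U, V}.
MB(W) = {D, E, G, H, J, K, M, N, P, S, U, V, X}, which has 13 nodes.

13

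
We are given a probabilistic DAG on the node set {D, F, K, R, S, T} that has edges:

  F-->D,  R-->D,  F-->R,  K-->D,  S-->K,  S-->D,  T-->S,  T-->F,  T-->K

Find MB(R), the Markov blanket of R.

Recall MB(v) = parents ∪ children ∪ spouses, where spouses are the other parents of v's children.
R's parents: F.
R has child D.
Other parents of R's children:
  D: F, K, S
Union: {F} ∪ {D} ∪ {F, K, S} = {D, F, K, S}.

{D, F, K, S}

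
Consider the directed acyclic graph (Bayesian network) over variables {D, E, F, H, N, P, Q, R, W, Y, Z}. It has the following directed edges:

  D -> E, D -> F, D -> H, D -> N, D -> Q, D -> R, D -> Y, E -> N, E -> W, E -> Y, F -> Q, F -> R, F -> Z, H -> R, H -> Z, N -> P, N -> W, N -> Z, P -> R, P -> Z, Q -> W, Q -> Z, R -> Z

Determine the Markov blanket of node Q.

Q's children: W, Z.
Q has parents D, F.
Other parents of Q's children:
  W's other parents are E, N.
  Z also has parents F, H, N, P, R.
So the Markov blanket of Q is {D, E, F, H, N, P, R, W, Z}.

{D, E, F, H, N, P, R, W, Z}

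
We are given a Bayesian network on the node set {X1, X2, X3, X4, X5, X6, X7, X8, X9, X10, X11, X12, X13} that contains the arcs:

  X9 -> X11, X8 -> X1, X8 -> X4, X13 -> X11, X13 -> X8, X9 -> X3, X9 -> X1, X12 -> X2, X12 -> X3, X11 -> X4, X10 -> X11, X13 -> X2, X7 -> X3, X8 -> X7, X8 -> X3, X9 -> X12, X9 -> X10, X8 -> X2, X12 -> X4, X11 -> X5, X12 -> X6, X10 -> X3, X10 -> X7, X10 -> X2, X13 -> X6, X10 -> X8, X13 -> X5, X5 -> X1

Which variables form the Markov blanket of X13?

{X2, X5, X6, X8, X9, X10, X11, X12}

X13's children: X2, X5, X6, X8, X11.
Pa(X13) = {}.
Parents of each child, excluding X13:
  X11: X9, X10
  X8: X10
  X6: X12
  X2: X8, X10, X12
  X5: X11
Taking the union gives {X2, X5, X6, X8, X9, X10, X11, X12}.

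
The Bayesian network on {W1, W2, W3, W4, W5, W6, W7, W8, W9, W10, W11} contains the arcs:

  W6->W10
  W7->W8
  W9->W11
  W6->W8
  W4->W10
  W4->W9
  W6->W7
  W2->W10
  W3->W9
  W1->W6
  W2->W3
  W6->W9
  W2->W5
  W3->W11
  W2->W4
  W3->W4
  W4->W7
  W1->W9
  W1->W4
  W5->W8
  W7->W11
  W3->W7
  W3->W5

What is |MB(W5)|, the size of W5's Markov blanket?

W5 has parents W2, W3.
W5's children: W8.
Co-parents of W5 (other parents of its children):
  W8's other parents are W6, W7.
MB(W5) = {W2, W3, W6, W7, W8}, which has 5 nodes.

5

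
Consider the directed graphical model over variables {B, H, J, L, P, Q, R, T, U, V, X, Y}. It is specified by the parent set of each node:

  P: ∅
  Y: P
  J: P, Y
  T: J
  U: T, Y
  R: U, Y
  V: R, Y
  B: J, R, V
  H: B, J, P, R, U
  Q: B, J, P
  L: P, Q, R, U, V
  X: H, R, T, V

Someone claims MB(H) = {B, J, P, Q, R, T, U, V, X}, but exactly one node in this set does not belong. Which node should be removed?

Q

By definition, MB(H) is built from H's parents, H's children, and the co-parents of H.
H has child X.
H's parents: B, J, P, R, U.
Parents of each child, excluding H:
  parents(X) \ {H} = {R, T, V}.
MB(H) = {B, J, P, R, T, U, V, X}.
Q is neither a parent, child, nor co-parent of H, so it does not belong.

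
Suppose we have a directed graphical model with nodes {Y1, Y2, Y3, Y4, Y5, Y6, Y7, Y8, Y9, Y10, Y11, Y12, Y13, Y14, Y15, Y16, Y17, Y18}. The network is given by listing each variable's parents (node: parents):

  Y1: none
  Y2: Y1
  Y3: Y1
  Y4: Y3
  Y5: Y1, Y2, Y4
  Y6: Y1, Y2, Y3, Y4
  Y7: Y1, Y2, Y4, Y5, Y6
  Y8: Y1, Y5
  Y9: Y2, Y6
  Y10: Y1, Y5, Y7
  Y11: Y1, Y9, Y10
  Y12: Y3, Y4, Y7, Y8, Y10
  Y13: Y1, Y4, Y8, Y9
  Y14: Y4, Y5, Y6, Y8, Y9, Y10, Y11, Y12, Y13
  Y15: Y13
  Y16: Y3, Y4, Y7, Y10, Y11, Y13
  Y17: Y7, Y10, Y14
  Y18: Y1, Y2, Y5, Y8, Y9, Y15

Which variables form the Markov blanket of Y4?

The Markov blanket of a node is its parents, its children, and the other parents of its children.
Pa(Y4) = {Y3}.
Y4 has children Y5, Y6, Y7, Y12, Y13, Y14, Y16.
For each child, the remaining parents (spouses of Y4):
  Y5's other parents are Y1, Y2.
  Y6 also has parents Y1, Y2, Y3.
  parents(Y7) \ {Y4} = {Y1, Y2, Y5, Y6}.
  parents(Y12) \ {Y4} = {Y3, Y7, Y8, Y10}.
  Y13 also has parents Y1, Y8, Y9.
  parents(Y14) \ {Y4} = {Y5, Y6, Y8, Y9, Y10, Y11, Y12, Y13}.
  parents(Y16) \ {Y4} = {Y3, Y7, Y10, Y11, Y13}.
MB(Y4) = {Y1, Y2, Y3, Y5, Y6, Y7, Y8, Y9, Y10, Y11, Y12, Y13, Y14, Y16}.

{Y1, Y2, Y3, Y5, Y6, Y7, Y8, Y9, Y10, Y11, Y12, Y13, Y14, Y16}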